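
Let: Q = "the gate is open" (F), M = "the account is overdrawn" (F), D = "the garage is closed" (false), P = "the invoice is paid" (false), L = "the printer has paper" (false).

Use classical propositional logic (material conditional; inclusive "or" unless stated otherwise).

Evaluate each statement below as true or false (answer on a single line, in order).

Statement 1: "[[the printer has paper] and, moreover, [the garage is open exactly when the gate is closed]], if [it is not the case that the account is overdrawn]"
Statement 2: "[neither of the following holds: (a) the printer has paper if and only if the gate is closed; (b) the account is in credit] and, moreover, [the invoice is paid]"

Statement 1: In symbols: ~M -> (L & (~D <-> ~Q))

~M = ~F = T
~D = ~F = T
~Q = ~F = T
~D <-> ~Q = T <-> T = T
L & (~D <-> ~Q) = F & T = F
~M -> (L & (~D <-> ~Q)) = T -> F = F
So Statement 1 is false.

Statement 2: In symbols: ((L <-> ~Q) nor ~M) & P

~Q = ~F = T
L <-> ~Q = F <-> T = F
~M = ~F = T
(L <-> ~Q) nor ~M = F nor T = F
((L <-> ~Q) nor ~M) & P = F & F = F
So Statement 2 is false.

Statement 1 false / Statement 2 false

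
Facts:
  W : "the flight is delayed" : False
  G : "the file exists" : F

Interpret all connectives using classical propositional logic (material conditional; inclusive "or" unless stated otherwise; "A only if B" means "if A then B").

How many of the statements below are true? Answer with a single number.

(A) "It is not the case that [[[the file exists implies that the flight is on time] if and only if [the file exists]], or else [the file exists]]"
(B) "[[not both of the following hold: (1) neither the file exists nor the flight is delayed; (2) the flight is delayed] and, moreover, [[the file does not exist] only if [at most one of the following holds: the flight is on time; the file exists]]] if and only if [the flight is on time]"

(A): This is ¬(((G → ¬W) ↔ G) ∨ G).

¬W = ¬F = T
G → ¬W = F → T = T
(G → ¬W) ↔ G = T ↔ F = F
((G → ¬W) ↔ G) ∨ G = F ∨ F = F
¬(((G → ¬W) ↔ G) ∨ G) = ¬F = T
So (A) is true.

(B): Formalization: (((G ↓ W) ↑ W) ∧ (¬G → (¬W ↑ G))) ↔ ¬W

G ↓ W = F ↓ F = T
(G ↓ W) ↑ W = T ↑ F = T
¬G = ¬F = T
¬W = ¬F = T
¬W ↑ G = T ↑ F = T
¬G → (¬W ↑ G) = T → T = T
((G ↓ W) ↑ W) ∧ (¬G → (¬W ↑ G)) = T ∧ T = T
¬W = ¬F = T
(((G ↓ W) ↑ W) ∧ (¬G → (¬W ↑ G))) ↔ ¬W = T ↔ T = T
Hence (B) is true.

True statements: 2 ((A), (B)).

2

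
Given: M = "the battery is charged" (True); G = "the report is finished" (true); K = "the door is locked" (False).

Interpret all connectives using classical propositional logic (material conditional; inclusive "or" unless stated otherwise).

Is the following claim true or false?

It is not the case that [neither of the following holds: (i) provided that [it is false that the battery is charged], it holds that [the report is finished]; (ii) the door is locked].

True.

Formalization: ~((~M -> G) nor K)

~M = ~T = F
~M -> G = F -> T = T
(~M -> G) nor K = T nor F = F
~((~M -> G) nor K) = ~F = T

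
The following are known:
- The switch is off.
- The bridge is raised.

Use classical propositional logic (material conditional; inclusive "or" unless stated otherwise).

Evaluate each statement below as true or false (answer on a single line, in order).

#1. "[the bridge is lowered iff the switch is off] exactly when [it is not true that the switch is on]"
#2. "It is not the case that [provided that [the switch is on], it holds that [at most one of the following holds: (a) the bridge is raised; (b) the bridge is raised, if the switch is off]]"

#1 false, #2 false

Let Q = "the bridge is raised" (True), P = "the switch is on" (False).

#1: This is (not Q iff not P) iff not P.

not Q = not True = False
not P = not False = True
not Q iff not P = False iff True = False
not P = not False = True
(not Q iff not P) iff not P = False iff True = False
So #1 is false.

#2: In symbols: not (P -> (Q nand (not P -> Q)))

not P = not False = True
not P -> Q = True -> True = True
Q nand (not P -> Q) = True nand True = False
P -> (Q nand (not P -> Q)) = False -> False = True
not (P -> (Q nand (not P -> Q))) = not True = False
So #2 is false.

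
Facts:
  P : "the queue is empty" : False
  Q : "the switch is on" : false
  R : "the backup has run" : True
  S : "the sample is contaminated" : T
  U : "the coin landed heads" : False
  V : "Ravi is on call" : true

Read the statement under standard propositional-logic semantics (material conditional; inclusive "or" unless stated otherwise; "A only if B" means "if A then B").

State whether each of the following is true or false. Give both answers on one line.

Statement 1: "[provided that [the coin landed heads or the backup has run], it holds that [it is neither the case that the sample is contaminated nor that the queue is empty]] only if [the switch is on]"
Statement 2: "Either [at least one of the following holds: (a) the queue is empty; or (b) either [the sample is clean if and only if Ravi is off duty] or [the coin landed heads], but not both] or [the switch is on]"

Statement 1 True; Statement 2 True

Statement 1: In symbols: ((U ∨ R) → (S ↓ P)) → Q

U ∨ R = F ∨ T = T
S ↓ P = T ↓ F = F
(U ∨ R) → (S ↓ P) = T → F = F
((U ∨ R) → (S ↓ P)) → Q = F → F = T
So Statement 1 is true.

Statement 2: Formalization: (P ∨ ((¬S ↔ ¬V) ⊕ U)) ∨ Q

¬S = ¬T = F
¬V = ¬T = F
¬S ↔ ¬V = F ↔ F = T
(¬S ↔ ¬V) ⊕ U = T ⊕ F = T
P ∨ ((¬S ↔ ¬V) ⊕ U) = F ∨ T = T
(P ∨ ((¬S ↔ ¬V) ⊕ U)) ∨ Q = T ∨ F = T
Hence Statement 2 is true.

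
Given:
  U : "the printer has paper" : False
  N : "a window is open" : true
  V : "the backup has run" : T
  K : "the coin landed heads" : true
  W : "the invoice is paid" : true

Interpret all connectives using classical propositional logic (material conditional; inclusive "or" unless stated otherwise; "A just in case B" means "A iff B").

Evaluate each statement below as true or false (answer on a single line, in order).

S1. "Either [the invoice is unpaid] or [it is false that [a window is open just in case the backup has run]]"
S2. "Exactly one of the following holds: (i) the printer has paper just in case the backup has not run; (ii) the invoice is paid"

S1: Formalization: not W or not (N iff V)

not W = not True = False
N iff V = True iff True = True
not (N iff V) = not True = False
not W or not (N iff V) = False or False = False
Hence S1 is false.

S2: This is (U iff not V) xor W.

not V = not True = False
U iff not V = False iff False = True
(U iff not V) xor W = True xor True = False
Hence S2 is false.

S1 false; S2 false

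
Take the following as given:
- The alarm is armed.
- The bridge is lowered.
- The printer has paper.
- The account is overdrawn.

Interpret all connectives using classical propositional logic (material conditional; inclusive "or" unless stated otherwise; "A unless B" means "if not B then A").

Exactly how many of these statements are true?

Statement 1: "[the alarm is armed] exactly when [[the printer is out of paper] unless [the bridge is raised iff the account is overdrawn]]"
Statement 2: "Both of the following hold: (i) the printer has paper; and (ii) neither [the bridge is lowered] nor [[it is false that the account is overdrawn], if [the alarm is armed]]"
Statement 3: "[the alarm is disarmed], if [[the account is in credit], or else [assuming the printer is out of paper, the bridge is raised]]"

Let P = "the alarm is armed" (T), R = "the printer has paper" (T), Q = "the bridge is raised" (F), S = "the account is overdrawn" (T).

Statement 1: In symbols: P ↔ (¬R ∨ (Q ↔ S))

¬R = ¬T = F
Q ↔ S = F ↔ T = F
¬R ∨ (Q ↔ S) = F ∨ F = F
P ↔ (¬R ∨ (Q ↔ S)) = T ↔ F = F
Thus Statement 1 is false.

Statement 2: Formalization: R ∧ (¬Q ↓ (P → ¬S))

¬Q = ¬F = T
¬S = ¬T = F
P → ¬S = T → F = F
¬Q ↓ (P → ¬S) = T ↓ F = F
R ∧ (¬Q ↓ (P → ¬S)) = T ∧ F = F
Hence Statement 2 is false.

Statement 3: Formalization: (¬S ∨ (¬R → Q)) → ¬P

¬S = ¬T = F
¬R = ¬T = F
¬R → Q = F → F = T
¬S ∨ (¬R → Q) = F ∨ T = T
¬P = ¬T = F
(¬S ∨ (¬R → Q)) → ¬P = T → F = F
So Statement 3 is false.

0 of the 3 statements are true (none).

0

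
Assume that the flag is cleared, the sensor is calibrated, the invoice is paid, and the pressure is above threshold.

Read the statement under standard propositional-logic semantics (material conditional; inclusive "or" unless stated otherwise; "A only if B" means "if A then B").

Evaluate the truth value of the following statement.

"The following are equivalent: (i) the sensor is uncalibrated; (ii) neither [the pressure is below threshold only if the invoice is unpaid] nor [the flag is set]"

True.

Let Q = "the sensor is calibrated" (T), S = "the pressure is above threshold" (T), R = "the invoice is paid" (T), P = "the flag is set" (F).
Formalization: ¬Q ↔ ((¬S → ¬R) ↓ P)

¬Q = ¬T = F
¬S = ¬T = F
¬R = ¬T = F
¬S → ¬R = F → F = T
(¬S → ¬R) ↓ P = T ↓ F = F
¬Q ↔ ((¬S → ¬R) ↓ P) = F ↔ F = T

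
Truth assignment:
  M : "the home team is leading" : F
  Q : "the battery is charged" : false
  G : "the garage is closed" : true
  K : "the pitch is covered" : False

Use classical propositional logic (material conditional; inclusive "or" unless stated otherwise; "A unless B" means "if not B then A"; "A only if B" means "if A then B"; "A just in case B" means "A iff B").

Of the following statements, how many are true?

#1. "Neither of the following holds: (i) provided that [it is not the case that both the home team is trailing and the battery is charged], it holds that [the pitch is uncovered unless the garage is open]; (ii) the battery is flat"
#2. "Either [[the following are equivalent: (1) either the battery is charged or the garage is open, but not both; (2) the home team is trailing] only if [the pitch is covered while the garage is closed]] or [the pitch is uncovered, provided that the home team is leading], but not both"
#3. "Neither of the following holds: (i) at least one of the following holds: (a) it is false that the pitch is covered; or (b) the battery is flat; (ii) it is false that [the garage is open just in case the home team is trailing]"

0

#1: Parsed as ((~M nand Q) -> (~K | ~G)) nor ~Q

~M = ~F = T
~M nand Q = T nand F = T
~K = ~F = T
~G = ~T = F
~K | ~G = T | F = T
(~M nand Q) -> (~K | ~G) = T -> T = T
~Q = ~F = T
((~M nand Q) -> (~K | ~G)) nor ~Q = T nor T = F
Thus #1 is false.

#2: This is (((Q xor ~G) <-> ~M) -> (K & G)) xor (M -> ~K).

~G = ~T = F
Q xor ~G = F xor F = F
~M = ~F = T
(Q xor ~G) <-> ~M = F <-> T = F
K & G = F & T = F
((Q xor ~G) <-> ~M) -> (K & G) = F -> F = T
~K = ~F = T
M -> ~K = F -> T = T
(((Q xor ~G) <-> ~M) -> (K & G)) xor (M -> ~K) = T xor T = F
Thus #2 is false.

#3: This is (~K | ~Q) nor ~(~G <-> ~M).

~K = ~F = T
~Q = ~F = T
~K | ~Q = T | T = T
~G = ~T = F
~M = ~F = T
~G <-> ~M = F <-> T = F
~(~G <-> ~M) = ~F = T
(~K | ~Q) nor ~(~G <-> ~M) = T nor T = F
Hence #3 is false.

0 of the 3 statements are true (none).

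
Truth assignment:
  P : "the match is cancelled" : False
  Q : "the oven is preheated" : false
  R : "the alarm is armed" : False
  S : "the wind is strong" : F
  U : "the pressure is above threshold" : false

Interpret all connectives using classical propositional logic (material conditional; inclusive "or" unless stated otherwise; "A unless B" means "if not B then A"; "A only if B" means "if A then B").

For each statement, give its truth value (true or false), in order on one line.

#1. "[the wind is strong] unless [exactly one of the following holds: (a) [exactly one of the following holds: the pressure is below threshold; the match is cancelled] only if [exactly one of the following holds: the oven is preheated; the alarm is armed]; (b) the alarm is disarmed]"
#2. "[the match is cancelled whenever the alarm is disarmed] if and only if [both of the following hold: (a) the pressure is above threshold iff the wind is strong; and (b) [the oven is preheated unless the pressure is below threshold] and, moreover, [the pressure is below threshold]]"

#1 true / #2 false

#1: In symbols: S | (((~U xor P) -> (Q xor R)) xor ~R)

~U = ~F = T
~U xor P = T xor F = T
Q xor R = F xor F = F
(~U xor P) -> (Q xor R) = T -> F = F
~R = ~F = T
((~U xor P) -> (Q xor R)) xor ~R = F xor T = T
S | (((~U xor P) -> (Q xor R)) xor ~R) = F | T = T
So #1 is true.

#2: In symbols: (~R -> P) <-> ((U <-> S) & ((Q | ~U) & ~U))

~R = ~F = T
~R -> P = T -> F = F
U <-> S = F <-> F = T
~U = ~F = T
Q | ~U = F | T = T
~U = ~F = T
(Q | ~U) & ~U = T & T = T
(U <-> S) & ((Q | ~U) & ~U) = T & T = T
(~R -> P) <-> ((U <-> S) & ((Q | ~U) & ~U)) = F <-> T = F
Hence #2 is false.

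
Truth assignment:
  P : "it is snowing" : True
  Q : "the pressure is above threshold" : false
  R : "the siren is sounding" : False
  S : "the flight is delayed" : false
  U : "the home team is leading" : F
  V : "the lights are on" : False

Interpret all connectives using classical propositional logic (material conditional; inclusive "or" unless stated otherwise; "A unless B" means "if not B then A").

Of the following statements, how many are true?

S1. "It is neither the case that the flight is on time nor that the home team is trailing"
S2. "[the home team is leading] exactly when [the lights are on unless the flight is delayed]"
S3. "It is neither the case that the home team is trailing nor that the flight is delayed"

1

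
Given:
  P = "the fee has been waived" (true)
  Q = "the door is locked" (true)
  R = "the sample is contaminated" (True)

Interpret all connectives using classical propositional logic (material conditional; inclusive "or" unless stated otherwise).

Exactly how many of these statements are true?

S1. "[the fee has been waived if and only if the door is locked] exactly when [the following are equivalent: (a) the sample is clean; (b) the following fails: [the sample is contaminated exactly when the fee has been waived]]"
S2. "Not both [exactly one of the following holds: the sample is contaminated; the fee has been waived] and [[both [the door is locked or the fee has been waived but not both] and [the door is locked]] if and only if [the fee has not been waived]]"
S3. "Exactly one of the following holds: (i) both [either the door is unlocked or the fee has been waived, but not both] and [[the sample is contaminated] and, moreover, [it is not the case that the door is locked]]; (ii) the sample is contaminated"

S1: In symbols: (P ↔ Q) ↔ (¬R ↔ ¬(R ↔ P))

P ↔ Q = T ↔ T = T
¬R = ¬T = F
R ↔ P = T ↔ T = T
¬(R ↔ P) = ¬T = F
¬R ↔ ¬(R ↔ P) = F ↔ F = T
(P ↔ Q) ↔ (¬R ↔ ¬(R ↔ P)) = T ↔ T = T
Thus S1 is true.

S2: Parsed as (R ⊕ P) ↑ (((Q ⊕ P) ∧ Q) ↔ ¬P)

R ⊕ P = T ⊕ T = F
Q ⊕ P = T ⊕ T = F
(Q ⊕ P) ∧ Q = F ∧ T = F
¬P = ¬T = F
((Q ⊕ P) ∧ Q) ↔ ¬P = F ↔ F = T
(R ⊕ P) ↑ (((Q ⊕ P) ∧ Q) ↔ ¬P) = F ↑ T = T
Thus S2 is true.

S3: This is ((¬Q ⊕ P) ∧ (R ∧ ¬Q)) ⊕ R.

¬Q = ¬T = F
¬Q ⊕ P = F ⊕ T = T
¬Q = ¬T = F
R ∧ ¬Q = T ∧ F = F
(¬Q ⊕ P) ∧ (R ∧ ¬Q) = T ∧ F = F
((¬Q ⊕ P) ∧ (R ∧ ¬Q)) ⊕ R = F ⊕ T = T
So S3 is true.

3 of the 3 statements are true (S1, S2, S3).

3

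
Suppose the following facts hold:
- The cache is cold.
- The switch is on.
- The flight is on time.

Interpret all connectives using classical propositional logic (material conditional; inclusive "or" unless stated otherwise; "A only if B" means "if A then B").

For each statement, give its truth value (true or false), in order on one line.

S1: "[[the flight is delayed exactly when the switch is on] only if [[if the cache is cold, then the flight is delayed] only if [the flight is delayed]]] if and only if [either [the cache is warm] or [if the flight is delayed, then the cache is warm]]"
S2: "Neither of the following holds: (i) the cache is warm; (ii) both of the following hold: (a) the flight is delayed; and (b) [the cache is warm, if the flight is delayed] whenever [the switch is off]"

S1 true / S2 true

Let P = "the flight is delayed" (F), Q = "the switch is on" (T), S = "the cache is warm" (F).

S1: In symbols: ((P <-> Q) -> ((~S -> P) -> P)) <-> (S | (P -> S))

P <-> Q = F <-> T = F
~S = ~F = T
~S -> P = T -> F = F
(~S -> P) -> P = F -> F = T
(P <-> Q) -> ((~S -> P) -> P) = F -> T = T
P -> S = F -> F = T
S | (P -> S) = F | T = T
((P <-> Q) -> ((~S -> P) -> P)) <-> (S | (P -> S)) = T <-> T = T
Thus S1 is true.

S2: Parsed as S nor (P & (~Q -> (P -> S)))

~Q = ~T = F
P -> S = F -> F = T
~Q -> (P -> S) = F -> T = T
P & (~Q -> (P -> S)) = F & T = F
S nor (P & (~Q -> (P -> S))) = F nor F = T
Thus S2 is true.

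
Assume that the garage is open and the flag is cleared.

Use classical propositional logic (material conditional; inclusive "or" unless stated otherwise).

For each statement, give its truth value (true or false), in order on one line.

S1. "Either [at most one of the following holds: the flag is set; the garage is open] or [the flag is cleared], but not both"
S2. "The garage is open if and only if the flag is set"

S1 False, S2 False

Let L = "the flag is set" (F), G = "the garage is closed" (F).

S1: This is (L nand ~G) xor ~L.

~G = ~F = T
L nand ~G = F nand T = T
~L = ~F = T
(L nand ~G) xor ~L = T xor T = F
Thus S1 is false.

S2: Formalization: ~G <-> L

~G = ~F = T
~G <-> L = T <-> F = F
So S2 is false.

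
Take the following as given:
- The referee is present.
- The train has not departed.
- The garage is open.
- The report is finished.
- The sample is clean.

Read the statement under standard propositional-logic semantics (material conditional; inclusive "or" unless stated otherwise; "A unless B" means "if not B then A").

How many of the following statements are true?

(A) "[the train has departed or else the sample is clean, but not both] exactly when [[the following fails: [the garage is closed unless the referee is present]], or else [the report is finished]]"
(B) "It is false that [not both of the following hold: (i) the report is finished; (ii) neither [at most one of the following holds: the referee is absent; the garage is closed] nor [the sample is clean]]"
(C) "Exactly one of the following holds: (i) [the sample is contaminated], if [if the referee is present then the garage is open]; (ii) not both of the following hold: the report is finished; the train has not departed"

1

Let Q = "the train has departed" (False), U = "the sample is contaminated" (False), R = "the garage is closed" (False), P = "the referee is present" (True), S = "the report is finished" (True).

(A): Formalization: (Q xor not U) iff (not (R or P) or S)

not U = not False = True
Q xor not U = False xor True = True
R or P = False or True = True
not (R or P) = not True = False
not (R or P) or S = False or True = True
(Q xor not U) iff (not (R or P) or S) = True iff True = True
Thus (A) is true.

(B): Parsed as not (S nand ((not P nand R) nor not U))

not P = not True = False
not P nand R = False nand False = True
not U = not False = True
(not P nand R) nor not U = True nor True = False
S nand ((not P nand R) nor not U) = True nand False = True
not (S nand ((not P nand R) nor not U)) = not True = False
Hence (B) is false.

(C): This is ((P -> not R) -> U) xor (S nand not Q).

not R = not False = True
P -> not R = True -> True = True
(P -> not R) -> U = True -> False = False
not Q = not False = True
S nand not Q = True nand True = False
((P -> not R) -> U) xor (S nand not Q) = False xor False = False
Thus (C) is false.

1 of the 3 statements is true.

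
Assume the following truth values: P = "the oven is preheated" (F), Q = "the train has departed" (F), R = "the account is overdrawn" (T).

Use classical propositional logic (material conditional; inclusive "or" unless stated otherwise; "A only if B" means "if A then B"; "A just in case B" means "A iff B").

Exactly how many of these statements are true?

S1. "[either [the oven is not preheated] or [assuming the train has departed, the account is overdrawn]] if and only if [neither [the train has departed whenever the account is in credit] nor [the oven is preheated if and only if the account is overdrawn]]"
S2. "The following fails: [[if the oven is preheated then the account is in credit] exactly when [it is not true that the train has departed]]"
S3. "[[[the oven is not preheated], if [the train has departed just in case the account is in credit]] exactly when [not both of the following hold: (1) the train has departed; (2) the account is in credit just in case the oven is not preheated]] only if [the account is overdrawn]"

S1: Formalization: (not P or (Q -> R)) iff ((not R -> Q) nor (P iff R))

not P = not False = True
Q -> R = False -> True = True
not P or (Q -> R) = True or True = True
not R = not True = False
not R -> Q = False -> False = True
P iff R = False iff True = False
(not R -> Q) nor (P iff R) = True nor False = False
(not P or (Q -> R)) iff ((not R -> Q) nor (P iff R)) = True iff False = False
Thus S1 is false.

S2: Parsed as not ((P -> not R) iff not Q)

not R = not True = False
P -> not R = False -> False = True
not Q = not False = True
(P -> not R) iff not Q = True iff True = True
not ((P -> not R) iff not Q) = not True = False
So S2 is false.

S3: Parsed as (((Q iff not R) -> not P) iff (Q nand (not R iff not P))) -> R

not R = not True = False
Q iff not R = False iff False = True
not P = not False = True
(Q iff not R) -> not P = True -> True = True
not R = not True = False
not P = not False = True
not R iff not P = False iff True = False
Q nand (not R iff not P) = False nand False = True
((Q iff not R) -> not P) iff (Q nand (not R iff not P)) = True iff True = True
(((Q iff not R) -> not P) iff (Q nand (not R iff not P))) -> R = True -> True = True
Thus S3 is true.

True statements: 1.

1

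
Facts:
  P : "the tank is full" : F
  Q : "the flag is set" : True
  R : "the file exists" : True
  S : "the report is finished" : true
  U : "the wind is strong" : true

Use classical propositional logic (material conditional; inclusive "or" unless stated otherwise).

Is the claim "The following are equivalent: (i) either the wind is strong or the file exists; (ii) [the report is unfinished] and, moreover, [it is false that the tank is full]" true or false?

The statement is false.

In symbols: (U ∨ R) ↔ (¬S ∧ ¬P)

U ∨ R = T ∨ T = T
¬S = ¬T = F
¬P = ¬F = T
¬S ∧ ¬P = F ∧ T = F
(U ∨ R) ↔ (¬S ∧ ¬P) = T ↔ F = F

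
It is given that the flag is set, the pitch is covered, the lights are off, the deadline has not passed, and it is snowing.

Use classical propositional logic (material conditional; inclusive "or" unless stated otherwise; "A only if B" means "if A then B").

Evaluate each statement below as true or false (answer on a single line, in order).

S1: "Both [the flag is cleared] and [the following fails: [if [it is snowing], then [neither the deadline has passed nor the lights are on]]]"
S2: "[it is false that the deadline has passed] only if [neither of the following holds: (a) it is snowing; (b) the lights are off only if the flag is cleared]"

S1 F, S2 F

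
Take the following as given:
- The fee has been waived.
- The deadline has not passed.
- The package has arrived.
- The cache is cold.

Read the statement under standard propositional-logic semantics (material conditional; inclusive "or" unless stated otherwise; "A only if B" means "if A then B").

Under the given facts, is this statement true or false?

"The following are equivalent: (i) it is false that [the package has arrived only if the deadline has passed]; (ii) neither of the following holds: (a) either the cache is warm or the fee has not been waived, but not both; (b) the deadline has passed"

Let Q = "the package has arrived" (T), R = "the deadline has passed" (F), L = "the cache is warm" (F), W = "the fee has been waived" (T).
This is ¬(Q → R) ↔ ((L ⊕ ¬W) ↓ R).

Q → R = T → F = F
¬(Q → R) = ¬F = T
¬W = ¬T = F
L ⊕ ¬W = F ⊕ F = F
(L ⊕ ¬W) ↓ R = F ↓ F = T
¬(Q → R) ↔ ((L ⊕ ¬W) ↓ R) = T ↔ T = T

True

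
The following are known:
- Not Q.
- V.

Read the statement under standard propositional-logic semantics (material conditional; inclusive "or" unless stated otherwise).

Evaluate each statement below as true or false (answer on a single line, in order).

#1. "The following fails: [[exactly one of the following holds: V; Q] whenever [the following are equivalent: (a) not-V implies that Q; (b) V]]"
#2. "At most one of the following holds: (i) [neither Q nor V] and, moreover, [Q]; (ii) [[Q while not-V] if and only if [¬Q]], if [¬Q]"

#1 F / #2 T

#1: Formalization: ~(((~V -> Q) <-> V) -> (V xor Q))

~V = ~T = F
~V -> Q = F -> F = T
(~V -> Q) <-> V = T <-> T = T
V xor Q = T xor F = T
((~V -> Q) <-> V) -> (V xor Q) = T -> T = T
~(((~V -> Q) <-> V) -> (V xor Q)) = ~T = F
Hence #1 is false.

#2: This is ((Q nor V) & Q) nand (~Q -> ((Q & ~V) <-> ~Q)).

Q nor V = F nor T = F
(Q nor V) & Q = F & F = F
~Q = ~F = T
~V = ~T = F
Q & ~V = F & F = F
~Q = ~F = T
(Q & ~V) <-> ~Q = F <-> T = F
~Q -> ((Q & ~V) <-> ~Q) = T -> F = F
((Q nor V) & Q) nand (~Q -> ((Q & ~V) <-> ~Q)) = F nand F = T
Thus #2 is true.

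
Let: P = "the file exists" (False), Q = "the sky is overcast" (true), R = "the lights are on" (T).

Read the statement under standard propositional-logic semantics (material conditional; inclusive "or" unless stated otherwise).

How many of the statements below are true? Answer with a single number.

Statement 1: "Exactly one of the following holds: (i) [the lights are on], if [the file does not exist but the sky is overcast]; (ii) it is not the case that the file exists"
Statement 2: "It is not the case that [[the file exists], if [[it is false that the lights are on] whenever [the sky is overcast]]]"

0

Statement 1: Parsed as ((~P & Q) -> R) xor ~P

~P = ~F = T
~P & Q = T & T = T
(~P & Q) -> R = T -> T = T
~P = ~F = T
((~P & Q) -> R) xor ~P = T xor T = F
Hence Statement 1 is false.

Statement 2: This is ~((Q -> ~R) -> P).

~R = ~T = F
Q -> ~R = T -> F = F
(Q -> ~R) -> P = F -> F = T
~((Q -> ~R) -> P) = ~T = F
Hence Statement 2 is false.

True statements: 0 (none).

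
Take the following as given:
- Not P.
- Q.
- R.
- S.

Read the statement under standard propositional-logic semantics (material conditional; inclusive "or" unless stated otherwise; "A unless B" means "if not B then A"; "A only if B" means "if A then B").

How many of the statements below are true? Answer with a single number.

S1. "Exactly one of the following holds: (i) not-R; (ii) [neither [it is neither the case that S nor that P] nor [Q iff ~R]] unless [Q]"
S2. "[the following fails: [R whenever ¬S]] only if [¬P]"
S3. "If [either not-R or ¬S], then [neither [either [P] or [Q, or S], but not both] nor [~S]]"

3

S1: This is ~R xor (((S nor P) nor (Q <-> ~R)) | Q).

~R = ~T = F
S nor P = T nor F = F
~R = ~T = F
Q <-> ~R = T <-> F = F
(S nor P) nor (Q <-> ~R) = F nor F = T
((S nor P) nor (Q <-> ~R)) | Q = T | T = T
~R xor (((S nor P) nor (Q <-> ~R)) | Q) = F xor T = T
So S1 is true.

S2: Parsed as ~(~S -> R) -> ~P

~S = ~T = F
~S -> R = F -> T = T
~(~S -> R) = ~T = F
~P = ~F = T
~(~S -> R) -> ~P = F -> T = T
Thus S2 is true.

S3: Parsed as (~R | ~S) -> ((P xor (Q | S)) nor ~S)

~R = ~T = F
~S = ~T = F
~R | ~S = F | F = F
Q | S = T | T = T
P xor (Q | S) = F xor T = T
~S = ~T = F
(P xor (Q | S)) nor ~S = T nor F = F
(~R | ~S) -> ((P xor (Q | S)) nor ~S) = F -> F = T
Thus S3 is true.

Count: 3.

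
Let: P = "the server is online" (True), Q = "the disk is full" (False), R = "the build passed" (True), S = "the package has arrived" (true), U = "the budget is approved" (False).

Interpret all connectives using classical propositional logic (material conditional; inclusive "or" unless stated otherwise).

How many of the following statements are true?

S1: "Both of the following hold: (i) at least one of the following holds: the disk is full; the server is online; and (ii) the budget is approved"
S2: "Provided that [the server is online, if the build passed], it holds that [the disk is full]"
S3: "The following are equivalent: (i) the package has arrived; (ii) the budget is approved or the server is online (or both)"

S1: In symbols: (Q or P) and U

Q or P = False or True = True
(Q or P) and U = True and False = False
So S1 is false.

S2: This is (R -> P) -> Q.

R -> P = True -> True = True
(R -> P) -> Q = True -> False = False
Thus S2 is false.

S3: Parsed as S iff (U or P)

U or P = False or True = True
S iff (U or P) = True iff True = True
Hence S3 is true.

Count: 1.

1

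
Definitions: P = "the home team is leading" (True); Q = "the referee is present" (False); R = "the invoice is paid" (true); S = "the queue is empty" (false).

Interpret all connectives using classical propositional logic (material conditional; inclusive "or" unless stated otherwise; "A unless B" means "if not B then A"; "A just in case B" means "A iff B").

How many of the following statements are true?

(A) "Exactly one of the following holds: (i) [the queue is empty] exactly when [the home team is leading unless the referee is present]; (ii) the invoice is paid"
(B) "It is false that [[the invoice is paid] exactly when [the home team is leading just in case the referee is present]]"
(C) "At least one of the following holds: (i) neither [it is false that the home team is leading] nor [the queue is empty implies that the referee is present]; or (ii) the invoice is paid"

(A): Formalization: (S ↔ (P ∨ Q)) ⊕ R

P ∨ Q = T ∨ F = T
S ↔ (P ∨ Q) = F ↔ T = F
(S ↔ (P ∨ Q)) ⊕ R = F ⊕ T = T
So (A) is true.

(B): Parsed as ¬(R ↔ (P ↔ Q))

P ↔ Q = T ↔ F = F
R ↔ (P ↔ Q) = T ↔ F = F
¬(R ↔ (P ↔ Q)) = ¬F = T
Hence (B) is true.

(C): Formalization: (¬P ↓ (S → Q)) ∨ R

¬P = ¬T = F
S → Q = F → F = T
¬P ↓ (S → Q) = F ↓ T = F
(¬P ↓ (S → Q)) ∨ R = F ∨ T = T
Hence (C) is true.

Count: 3.

3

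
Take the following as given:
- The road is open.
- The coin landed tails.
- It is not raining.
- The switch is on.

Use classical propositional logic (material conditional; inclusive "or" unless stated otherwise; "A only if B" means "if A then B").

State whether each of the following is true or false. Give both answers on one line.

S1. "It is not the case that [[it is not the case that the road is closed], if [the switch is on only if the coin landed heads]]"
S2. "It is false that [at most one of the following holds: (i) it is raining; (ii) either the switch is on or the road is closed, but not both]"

Let M = "the switch is on" (T), D = "the coin landed heads" (F), W = "the road is closed" (F), L = "it is raining" (F).

S1: This is ~((M -> D) -> ~W).

M -> D = T -> F = F
~W = ~F = T
(M -> D) -> ~W = F -> T = T
~((M -> D) -> ~W) = ~T = F
Hence S1 is false.

S2: Formalization: ~(L nand (M xor W))

M xor W = T xor F = T
L nand (M xor W) = F nand T = T
~(L nand (M xor W)) = ~T = F
Hence S2 is false.

S1 false; S2 false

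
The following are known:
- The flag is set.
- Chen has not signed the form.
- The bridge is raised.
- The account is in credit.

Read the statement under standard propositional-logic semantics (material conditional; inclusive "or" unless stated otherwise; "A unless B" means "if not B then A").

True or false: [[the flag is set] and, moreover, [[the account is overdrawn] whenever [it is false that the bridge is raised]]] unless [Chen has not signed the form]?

Let P = "the flag is set" (True), R = "the bridge is raised" (True), S = "the account is overdrawn" (False), Q = "Chen has signed the form" (False).
In symbols: (P and (not R -> S)) or not Q

not R = not True = False
not R -> S = False -> False = True
P and (not R -> S) = True and True = True
not Q = not False = True
(P and (not R -> S)) or not Q = True or True = True

true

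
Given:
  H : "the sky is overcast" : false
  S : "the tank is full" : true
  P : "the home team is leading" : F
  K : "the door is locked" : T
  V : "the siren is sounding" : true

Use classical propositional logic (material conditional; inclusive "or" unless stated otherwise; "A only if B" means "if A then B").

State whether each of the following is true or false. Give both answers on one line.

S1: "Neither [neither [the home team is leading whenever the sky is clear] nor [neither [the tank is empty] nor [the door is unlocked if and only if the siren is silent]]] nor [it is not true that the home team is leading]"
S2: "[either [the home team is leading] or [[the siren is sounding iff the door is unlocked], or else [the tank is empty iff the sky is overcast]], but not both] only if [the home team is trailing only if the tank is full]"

S1 F; S2 T

S1: Formalization: ((¬H → P) ↓ (¬S ↓ (¬K ↔ ¬V))) ↓ ¬P

¬H = ¬F = T
¬H → P = T → F = F
¬S = ¬T = F
¬K = ¬T = F
¬V = ¬T = F
¬K ↔ ¬V = F ↔ F = T
¬S ↓ (¬K ↔ ¬V) = F ↓ T = F
(¬H → P) ↓ (¬S ↓ (¬K ↔ ¬V)) = F ↓ F = T
¬P = ¬F = T
((¬H → P) ↓ (¬S ↓ (¬K ↔ ¬V))) ↓ ¬P = T ↓ T = F
Thus S1 is false.

S2: Parsed as (P ⊕ ((V ↔ ¬K) ∨ (¬S ↔ H))) → (¬P → S)

¬K = ¬T = F
V ↔ ¬K = T ↔ F = F
¬S = ¬T = F
¬S ↔ H = F ↔ F = T
(V ↔ ¬K) ∨ (¬S ↔ H) = F ∨ T = T
P ⊕ ((V ↔ ¬K) ∨ (¬S ↔ H)) = F ⊕ T = T
¬P = ¬F = T
¬P → S = T → T = T
(P ⊕ ((V ↔ ¬K) ∨ (¬S ↔ H))) → (¬P → S) = T → T = T
So S2 is true.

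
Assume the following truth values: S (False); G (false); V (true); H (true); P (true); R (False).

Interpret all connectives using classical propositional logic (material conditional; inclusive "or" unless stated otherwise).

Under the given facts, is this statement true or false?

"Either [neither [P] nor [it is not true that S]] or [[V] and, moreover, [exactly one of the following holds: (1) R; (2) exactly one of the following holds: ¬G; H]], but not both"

False.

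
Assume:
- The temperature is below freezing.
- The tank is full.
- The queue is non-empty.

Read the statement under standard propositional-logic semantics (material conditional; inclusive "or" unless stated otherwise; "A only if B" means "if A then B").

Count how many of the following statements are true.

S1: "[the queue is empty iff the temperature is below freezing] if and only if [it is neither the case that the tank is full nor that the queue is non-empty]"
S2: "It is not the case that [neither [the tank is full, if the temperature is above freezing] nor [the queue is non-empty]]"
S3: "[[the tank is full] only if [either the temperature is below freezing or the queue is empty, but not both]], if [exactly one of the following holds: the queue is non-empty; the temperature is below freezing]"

3

Let N = "the queue is empty" (False), U = "the temperature is below freezing" (True), W = "the tank is full" (True).

S1: This is (N iff U) iff (W nor not N).

N iff U = False iff True = False
not N = not False = True
W nor not N = True nor True = False
(N iff U) iff (W nor not N) = False iff False = True
Thus S1 is true.

S2: This is not ((not U -> W) nor not N).

not U = not True = False
not U -> W = False -> True = True
not N = not False = True
(not U -> W) nor not N = True nor True = False
not ((not U -> W) nor not N) = not False = True
Thus S2 is true.

S3: Formalization: (not N xor U) -> (W -> (U xor N))

not N = not False = True
not N xor U = True xor True = False
U xor N = True xor False = True
W -> (U xor N) = True -> True = True
(not N xor U) -> (W -> (U xor N)) = False -> True = True
So S3 is true.

True statements: 3 (S1, S2, S3).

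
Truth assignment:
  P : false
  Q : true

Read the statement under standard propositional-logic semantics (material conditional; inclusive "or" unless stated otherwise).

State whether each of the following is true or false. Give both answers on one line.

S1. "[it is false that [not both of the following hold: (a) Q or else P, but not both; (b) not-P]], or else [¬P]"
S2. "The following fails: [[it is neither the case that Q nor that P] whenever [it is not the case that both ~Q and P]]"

S1: Formalization: not ((Q xor P) nand not P) or not P

Q xor P = True xor False = True
not P = not False = True
(Q xor P) nand not P = True nand True = False
not ((Q xor P) nand not P) = not False = True
not P = not False = True
not ((Q xor P) nand not P) or not P = True or True = True
Thus S1 is true.

S2: Formalization: not ((not Q nand P) -> (Q nor P))

not Q = not True = False
not Q nand P = False nand False = True
Q nor P = True nor False = False
(not Q nand P) -> (Q nor P) = True -> False = False
not ((not Q nand P) -> (Q nor P)) = not False = True
Hence S2 is true.

S1 T, S2 T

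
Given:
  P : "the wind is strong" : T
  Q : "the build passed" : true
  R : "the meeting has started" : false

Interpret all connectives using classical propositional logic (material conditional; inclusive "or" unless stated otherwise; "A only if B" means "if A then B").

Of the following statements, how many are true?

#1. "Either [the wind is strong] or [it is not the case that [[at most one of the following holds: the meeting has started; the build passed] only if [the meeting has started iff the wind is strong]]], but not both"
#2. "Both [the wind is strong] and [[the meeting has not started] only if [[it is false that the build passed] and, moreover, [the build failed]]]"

0

#1: In symbols: P ⊕ ¬((R ↑ Q) → (R ↔ P))

R ↑ Q = F ↑ T = T
R ↔ P = F ↔ T = F
(R ↑ Q) → (R ↔ P) = T → F = F
¬((R ↑ Q) → (R ↔ P)) = ¬F = T
P ⊕ ¬((R ↑ Q) → (R ↔ P)) = T ⊕ T = F
Hence #1 is false.

#2: In symbols: P ∧ (¬R → (¬Q ∧ ¬Q))

¬R = ¬F = T
¬Q = ¬T = F
¬Q = ¬T = F
¬Q ∧ ¬Q = F ∧ F = F
¬R → (¬Q ∧ ¬Q) = T → F = F
P ∧ (¬R → (¬Q ∧ ¬Q)) = T ∧ F = F
Thus #2 is false.

0 of the 2 statements are true (none).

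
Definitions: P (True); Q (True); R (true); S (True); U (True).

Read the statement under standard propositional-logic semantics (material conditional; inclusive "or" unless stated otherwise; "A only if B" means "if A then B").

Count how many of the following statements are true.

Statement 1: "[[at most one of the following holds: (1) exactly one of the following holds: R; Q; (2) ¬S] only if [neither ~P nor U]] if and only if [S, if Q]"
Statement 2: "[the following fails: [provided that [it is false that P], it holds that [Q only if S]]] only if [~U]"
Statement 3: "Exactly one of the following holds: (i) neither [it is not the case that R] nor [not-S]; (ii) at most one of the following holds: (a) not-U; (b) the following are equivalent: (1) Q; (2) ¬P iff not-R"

Statement 1: In symbols: (((R ⊕ Q) ↑ ¬S) → (¬P ↓ U)) ↔ (Q → S)

R ⊕ Q = T ⊕ T = F
¬S = ¬T = F
(R ⊕ Q) ↑ ¬S = F ↑ F = T
¬P = ¬T = F
¬P ↓ U = F ↓ T = F
((R ⊕ Q) ↑ ¬S) → (¬P ↓ U) = T → F = F
Q → S = T → T = T
(((R ⊕ Q) ↑ ¬S) → (¬P ↓ U)) ↔ (Q → S) = F ↔ T = F
Hence Statement 1 is false.

Statement 2: This is ¬(¬P → (Q → S)) → ¬U.

¬P = ¬T = F
Q → S = T → T = T
¬P → (Q → S) = F → T = T
¬(¬P → (Q → S)) = ¬T = F
¬U = ¬T = F
¬(¬P → (Q → S)) → ¬U = F → F = T
Hence Statement 2 is true.

Statement 3: Parsed as (¬R ↓ ¬S) ⊕ (¬U ↑ (Q ↔ (¬P ↔ ¬R)))

¬R = ¬T = F
¬S = ¬T = F
¬R ↓ ¬S = F ↓ F = T
¬U = ¬T = F
¬P = ¬T = F
¬R = ¬T = F
¬P ↔ ¬R = F ↔ F = T
Q ↔ (¬P ↔ ¬R) = T ↔ T = T
¬U ↑ (Q ↔ (¬P ↔ ¬R)) = F ↑ T = T
(¬R ↓ ¬S) ⊕ (¬U ↑ (Q ↔ (¬P ↔ ¬R))) = T ⊕ T = F
Thus Statement 3 is false.

True statements: 1 (Statement 2).

1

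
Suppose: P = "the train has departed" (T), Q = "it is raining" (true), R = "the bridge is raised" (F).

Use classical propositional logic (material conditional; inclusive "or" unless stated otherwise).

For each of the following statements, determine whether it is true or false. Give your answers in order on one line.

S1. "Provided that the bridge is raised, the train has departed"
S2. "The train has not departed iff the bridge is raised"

S1 True, S2 True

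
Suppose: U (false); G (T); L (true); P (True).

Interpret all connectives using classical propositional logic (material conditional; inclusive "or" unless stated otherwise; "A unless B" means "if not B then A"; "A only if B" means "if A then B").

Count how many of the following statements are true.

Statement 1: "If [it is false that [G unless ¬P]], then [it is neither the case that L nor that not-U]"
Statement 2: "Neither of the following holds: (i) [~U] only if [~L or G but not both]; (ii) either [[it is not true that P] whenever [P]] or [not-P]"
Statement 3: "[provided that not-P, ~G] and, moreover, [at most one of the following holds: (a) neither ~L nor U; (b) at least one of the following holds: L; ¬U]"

Statement 1: Formalization: ¬(G ∨ ¬P) → (L ↓ ¬U)

¬P = ¬T = F
G ∨ ¬P = T ∨ F = T
¬(G ∨ ¬P) = ¬T = F
¬U = ¬F = T
L ↓ ¬U = T ↓ T = F
¬(G ∨ ¬P) → (L ↓ ¬U) = F → F = T
So Statement 1 is true.

Statement 2: This is (¬U → (¬L ⊕ G)) ↓ ((P → ¬P) ∨ ¬P).

¬U = ¬F = T
¬L = ¬T = F
¬L ⊕ G = F ⊕ T = T
¬U → (¬L ⊕ G) = T → T = T
¬P = ¬T = F
P → ¬P = T → F = F
¬P = ¬T = F
(P → ¬P) ∨ ¬P = F ∨ F = F
(¬U → (¬L ⊕ G)) ↓ ((P → ¬P) ∨ ¬P) = T ↓ F = F
So Statement 2 is false.

Statement 3: Formalization: (¬P → ¬G) ∧ ((¬L ↓ U) ↑ (L ∨ ¬U))

¬P = ¬T = F
¬G = ¬T = F
¬P → ¬G = F → F = T
¬L = ¬T = F
¬L ↓ U = F ↓ F = T
¬U = ¬F = T
L ∨ ¬U = T ∨ T = T
(¬L ↓ U) ↑ (L ∨ ¬U) = T ↑ T = F
(¬P → ¬G) ∧ ((¬L ↓ U) ↑ (L ∨ ¬U)) = T ∧ F = F
Hence Statement 3 is false.

Count: 1.

1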